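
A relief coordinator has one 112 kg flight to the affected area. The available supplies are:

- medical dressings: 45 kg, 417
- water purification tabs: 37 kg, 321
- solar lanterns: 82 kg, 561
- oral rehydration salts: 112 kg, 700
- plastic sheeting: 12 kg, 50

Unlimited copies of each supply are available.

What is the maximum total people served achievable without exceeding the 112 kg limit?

Density check — medical dressings 9.27, water purification tabs 8.68, solar lanterns 6.84 are the best per kg.
A density-first pass picks 2×medical dressings + plastic sheeting — 884 at 102 kg.
The 102 kg tied up in 2×medical dressings and plastic sheeting is better spent on 3×water purification tabs — total rises to 963 (111 kg).
Nothing else within 112 kg beats 963.

963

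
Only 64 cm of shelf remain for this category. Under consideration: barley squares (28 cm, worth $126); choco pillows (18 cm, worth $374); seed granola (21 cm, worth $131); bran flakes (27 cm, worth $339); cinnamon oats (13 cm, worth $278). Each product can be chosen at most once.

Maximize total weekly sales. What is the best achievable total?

Density check — cinnamon oats 21.38, choco pillows 20.78, bran flakes 12.56, seed granola 6.24 are the best per cm.
Taking choco pillows + bran flakes + cinnamon oats: 58 cm used, 991 in weekly sales.

991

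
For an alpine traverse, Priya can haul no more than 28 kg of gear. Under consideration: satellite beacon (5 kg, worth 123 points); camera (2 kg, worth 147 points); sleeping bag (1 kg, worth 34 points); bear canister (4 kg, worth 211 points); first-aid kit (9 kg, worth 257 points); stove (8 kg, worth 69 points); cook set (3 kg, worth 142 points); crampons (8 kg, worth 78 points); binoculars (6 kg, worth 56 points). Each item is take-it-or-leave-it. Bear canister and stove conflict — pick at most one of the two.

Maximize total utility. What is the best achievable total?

914

The ratio ordering already packs tightly: satellite beacon + camera + sleeping bag + bear canister + first-aid kit + cook set, 24 kg, 914.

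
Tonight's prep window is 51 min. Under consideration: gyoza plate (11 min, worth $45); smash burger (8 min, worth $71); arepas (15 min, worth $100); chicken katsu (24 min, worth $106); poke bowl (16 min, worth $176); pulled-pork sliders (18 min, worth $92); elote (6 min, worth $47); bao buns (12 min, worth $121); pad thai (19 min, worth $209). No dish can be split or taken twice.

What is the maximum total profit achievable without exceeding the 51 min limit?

506

Best packing: poke bowl + bao buns + pad thai — 47 min, 506 total.
Every other selection either busts 51 min or fails to beat 506.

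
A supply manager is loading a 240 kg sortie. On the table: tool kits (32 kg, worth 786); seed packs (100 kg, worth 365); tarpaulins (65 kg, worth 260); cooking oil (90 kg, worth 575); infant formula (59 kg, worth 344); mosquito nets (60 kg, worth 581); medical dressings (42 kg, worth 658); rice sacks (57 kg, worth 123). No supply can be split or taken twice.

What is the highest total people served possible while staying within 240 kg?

The ratio ordering already packs tightly: tool kits + cooking oil + mosquito nets + medical dressings, 224 kg, 2600.

2600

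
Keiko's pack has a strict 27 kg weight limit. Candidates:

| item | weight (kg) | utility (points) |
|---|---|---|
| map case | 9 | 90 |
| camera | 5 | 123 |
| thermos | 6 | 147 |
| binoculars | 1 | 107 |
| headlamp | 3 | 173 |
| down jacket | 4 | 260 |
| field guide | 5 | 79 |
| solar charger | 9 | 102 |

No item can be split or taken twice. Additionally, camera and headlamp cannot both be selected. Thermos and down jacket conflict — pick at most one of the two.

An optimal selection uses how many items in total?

5

Best achievable utility is 732.
map case + binoculars + headlamp + down jacket + solar charger hits 732 at 26 kg.
Every optimal selection uses 5 items.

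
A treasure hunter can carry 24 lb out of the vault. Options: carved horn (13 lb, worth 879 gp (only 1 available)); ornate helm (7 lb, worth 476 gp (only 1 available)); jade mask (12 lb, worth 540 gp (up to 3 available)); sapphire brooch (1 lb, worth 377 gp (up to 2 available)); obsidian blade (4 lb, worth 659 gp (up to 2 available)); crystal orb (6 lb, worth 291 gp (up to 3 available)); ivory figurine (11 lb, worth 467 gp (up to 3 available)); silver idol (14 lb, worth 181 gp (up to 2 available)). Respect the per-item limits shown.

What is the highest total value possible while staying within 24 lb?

2951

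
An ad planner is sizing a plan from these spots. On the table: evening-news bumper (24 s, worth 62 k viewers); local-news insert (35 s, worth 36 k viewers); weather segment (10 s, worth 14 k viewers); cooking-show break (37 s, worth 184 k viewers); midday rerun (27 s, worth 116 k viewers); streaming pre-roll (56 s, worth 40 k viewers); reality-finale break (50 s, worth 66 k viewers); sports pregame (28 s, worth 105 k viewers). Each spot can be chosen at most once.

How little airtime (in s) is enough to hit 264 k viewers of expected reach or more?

64

Need the lightest bundle worth ≥ 264.
cooking-show break + midday rerun reaches 300 using 64 s.
No combination under 64 s hits 264.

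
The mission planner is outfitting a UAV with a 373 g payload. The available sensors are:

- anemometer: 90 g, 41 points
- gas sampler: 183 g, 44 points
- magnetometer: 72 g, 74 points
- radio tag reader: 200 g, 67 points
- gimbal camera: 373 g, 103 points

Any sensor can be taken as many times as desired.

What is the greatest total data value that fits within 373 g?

5×magnetometer uses 360 of the 373 g and totals 370.

370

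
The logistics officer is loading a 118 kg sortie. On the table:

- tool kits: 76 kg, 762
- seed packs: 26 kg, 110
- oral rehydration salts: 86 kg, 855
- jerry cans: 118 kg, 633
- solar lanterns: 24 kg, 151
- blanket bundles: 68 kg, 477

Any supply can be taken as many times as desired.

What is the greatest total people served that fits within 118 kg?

1006

Greedy by ratio would take tool kits + solar lanterns: 100 kg used, total 913.
The 76 kg tied up in tool kits is better spent on oral rehydration salts — total rises to 1006 (110 kg).
Nothing else within 118 kg beats 1006.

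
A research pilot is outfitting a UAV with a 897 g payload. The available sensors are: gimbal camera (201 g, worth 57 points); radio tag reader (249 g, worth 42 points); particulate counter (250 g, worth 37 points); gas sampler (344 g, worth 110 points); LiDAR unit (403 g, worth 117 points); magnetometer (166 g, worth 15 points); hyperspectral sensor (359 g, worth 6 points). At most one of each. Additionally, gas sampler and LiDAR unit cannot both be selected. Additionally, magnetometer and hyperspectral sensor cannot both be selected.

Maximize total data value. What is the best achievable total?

Best packing: gimbal camera + radio tag reader + LiDAR unit — 853 g, 216 total.
No other feasible combination exceeds 216.

216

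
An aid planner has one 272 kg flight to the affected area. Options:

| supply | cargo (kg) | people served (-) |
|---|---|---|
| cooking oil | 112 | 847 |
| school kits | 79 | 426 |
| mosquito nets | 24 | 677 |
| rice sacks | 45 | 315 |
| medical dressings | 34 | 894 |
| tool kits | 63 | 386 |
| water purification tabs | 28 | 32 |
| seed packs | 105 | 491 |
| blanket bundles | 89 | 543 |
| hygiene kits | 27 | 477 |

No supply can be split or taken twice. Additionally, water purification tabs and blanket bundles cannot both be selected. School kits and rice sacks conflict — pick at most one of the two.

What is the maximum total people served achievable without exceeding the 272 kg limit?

Filling by ratio: cooking oil + mosquito nets + rice sacks + medical dressings + water purification tabs + hygiene kits for 3242, with 2 kg left unused.
Dropping rice sacks and water purification tabs frees 73 kg; slotting in tool kits (63 kg) lifts the total to 3281 at 260 kg.
Next best is cooking oil + mosquito nets + rice sacks + medical dressings + water purification tabs + hygiene kits at 3242 (270 kg) — short by 39.

3281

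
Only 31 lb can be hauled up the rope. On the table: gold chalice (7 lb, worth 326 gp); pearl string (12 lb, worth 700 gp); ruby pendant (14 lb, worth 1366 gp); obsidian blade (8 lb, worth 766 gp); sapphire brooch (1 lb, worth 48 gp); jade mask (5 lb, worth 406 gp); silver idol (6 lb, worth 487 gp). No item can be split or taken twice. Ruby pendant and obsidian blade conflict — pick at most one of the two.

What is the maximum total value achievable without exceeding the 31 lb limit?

By value per lb: ruby pendant 97.57, obsidian blade 95.75, jade mask 81.20, silver idol 81.17 lead.
Taking pearl string + ruby pendant + jade mask: 31 lb used, 2472 in value.

2472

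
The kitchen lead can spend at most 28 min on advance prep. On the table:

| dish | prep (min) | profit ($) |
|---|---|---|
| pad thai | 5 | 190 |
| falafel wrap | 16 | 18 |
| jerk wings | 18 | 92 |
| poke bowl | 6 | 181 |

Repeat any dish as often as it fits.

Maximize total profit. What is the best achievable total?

5×pad thai uses 25 of the 28 min and totals 950.
Every other selection either busts 28 min or fails to beat 950.

950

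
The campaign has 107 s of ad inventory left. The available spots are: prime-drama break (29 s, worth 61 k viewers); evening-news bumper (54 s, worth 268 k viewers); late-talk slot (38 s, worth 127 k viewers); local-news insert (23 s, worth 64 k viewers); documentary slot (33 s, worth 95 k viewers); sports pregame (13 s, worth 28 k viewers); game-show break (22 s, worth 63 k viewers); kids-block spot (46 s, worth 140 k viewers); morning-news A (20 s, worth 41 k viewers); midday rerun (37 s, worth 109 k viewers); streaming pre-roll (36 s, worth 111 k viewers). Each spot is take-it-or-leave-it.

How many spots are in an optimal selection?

3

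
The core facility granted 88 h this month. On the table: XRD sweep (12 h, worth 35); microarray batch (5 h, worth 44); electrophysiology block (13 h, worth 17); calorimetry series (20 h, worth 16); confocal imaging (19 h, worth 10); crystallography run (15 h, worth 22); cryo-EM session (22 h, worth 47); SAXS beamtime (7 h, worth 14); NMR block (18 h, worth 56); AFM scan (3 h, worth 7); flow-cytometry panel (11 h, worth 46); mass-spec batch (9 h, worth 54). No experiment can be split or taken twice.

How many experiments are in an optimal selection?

8

The maximum expected citations within 88 h is 303.
For example XRD sweep + microarray batch + cryo-EM session + SAXS beamtime + NMR block + AFM scan + flow-cytometry panel + mass-spec batch achieves it, using 87 h.
All optima have 8 experiments.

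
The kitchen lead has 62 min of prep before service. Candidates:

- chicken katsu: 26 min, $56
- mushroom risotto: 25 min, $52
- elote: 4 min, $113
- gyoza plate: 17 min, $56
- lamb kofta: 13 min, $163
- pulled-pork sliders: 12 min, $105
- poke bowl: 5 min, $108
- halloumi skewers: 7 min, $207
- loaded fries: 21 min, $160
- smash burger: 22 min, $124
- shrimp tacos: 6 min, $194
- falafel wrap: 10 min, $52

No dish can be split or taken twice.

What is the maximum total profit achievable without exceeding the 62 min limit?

Taking the top-ratio dishes first gives elote + lamb kofta + pulled-pork sliders + poke bowl + halloumi skewers + shrimp tacos + falafel wrap for 942 (57 min).
Replace pulled-pork sliders and falafel wrap with loaded fries: the trade gains 3 net, giving 945 at 56 min.

945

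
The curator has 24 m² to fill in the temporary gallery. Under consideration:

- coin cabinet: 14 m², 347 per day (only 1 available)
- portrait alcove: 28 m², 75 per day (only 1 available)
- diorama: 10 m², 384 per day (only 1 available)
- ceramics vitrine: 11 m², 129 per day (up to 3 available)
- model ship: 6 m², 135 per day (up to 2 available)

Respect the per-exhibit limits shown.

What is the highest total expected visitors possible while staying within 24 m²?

731

By expected visitors per m²: diorama 38.40, coin cabinet 24.79, model ship 22.50 lead.
The ratio ordering already packs tightly: coin cabinet + diorama, 24 m², 731.
Every other selection either busts 24 m² or exceeds an availability limit or fails to beat 731.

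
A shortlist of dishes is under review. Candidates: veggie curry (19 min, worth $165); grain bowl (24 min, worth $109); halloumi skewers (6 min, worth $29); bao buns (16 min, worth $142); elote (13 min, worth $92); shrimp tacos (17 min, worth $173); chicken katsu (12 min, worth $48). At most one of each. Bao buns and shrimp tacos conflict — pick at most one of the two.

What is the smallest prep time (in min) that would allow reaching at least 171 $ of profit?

17

Need the lightest bundle worth ≥ 171.
Taking shrimp tacos gives 173 (≥ 171) for 17 min.
Below 17 min the best achievable stays under 171.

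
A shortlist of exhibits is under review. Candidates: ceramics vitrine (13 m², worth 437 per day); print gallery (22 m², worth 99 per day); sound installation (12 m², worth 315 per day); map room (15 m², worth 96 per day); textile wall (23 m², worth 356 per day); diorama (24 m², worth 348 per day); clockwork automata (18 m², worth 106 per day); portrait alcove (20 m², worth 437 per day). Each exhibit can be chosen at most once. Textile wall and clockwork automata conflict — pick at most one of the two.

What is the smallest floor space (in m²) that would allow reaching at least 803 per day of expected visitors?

Need the lightest bundle worth ≥ 803.
Taking ceramics vitrine + portrait alcove gives 874 (≥ 803) for 33 m².
Below 33 m² the best achievable stays under 803.

33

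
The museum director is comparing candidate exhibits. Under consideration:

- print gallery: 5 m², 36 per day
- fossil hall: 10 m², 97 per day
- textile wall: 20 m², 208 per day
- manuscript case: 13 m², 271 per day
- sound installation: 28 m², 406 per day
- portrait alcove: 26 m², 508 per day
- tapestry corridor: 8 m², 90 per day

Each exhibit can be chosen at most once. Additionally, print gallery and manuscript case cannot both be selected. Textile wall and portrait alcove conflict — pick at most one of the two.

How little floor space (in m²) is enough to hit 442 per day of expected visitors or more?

26

Look for the lowest-floor combination reaching 442.
Taking portrait alcove gives 508 (≥ 442) for 26 m².
No combination under 26 m² hits 442.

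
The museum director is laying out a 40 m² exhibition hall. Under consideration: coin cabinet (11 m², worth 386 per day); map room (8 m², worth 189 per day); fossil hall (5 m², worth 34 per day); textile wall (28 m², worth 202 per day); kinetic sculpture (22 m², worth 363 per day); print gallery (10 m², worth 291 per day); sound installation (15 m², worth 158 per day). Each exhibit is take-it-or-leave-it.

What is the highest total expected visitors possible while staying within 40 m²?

Taking coin cabinet + map room + fossil hall + print gallery: 34 m² used, 900 in expected visitors.
Next best is coin cabinet + map room + print gallery at 866 (29 m²) — short by 34.

900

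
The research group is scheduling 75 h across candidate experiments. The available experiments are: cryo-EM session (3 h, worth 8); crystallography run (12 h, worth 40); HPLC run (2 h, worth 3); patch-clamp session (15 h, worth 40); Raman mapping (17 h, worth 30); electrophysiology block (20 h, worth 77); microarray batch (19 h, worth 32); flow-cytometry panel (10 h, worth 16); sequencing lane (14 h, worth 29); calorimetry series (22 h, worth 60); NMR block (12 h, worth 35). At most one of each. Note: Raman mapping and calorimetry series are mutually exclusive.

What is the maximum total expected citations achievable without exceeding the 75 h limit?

228

Taking the top-ratio experiments first gives cryo-EM session + crystallography run + HPLC run + electrophysiology block + calorimetry series + NMR block for 223 (71 h).
Replace NMR block with patch-clamp session: the trade gains 5 net, giving 228 at 74 h.
Nothing else feasible within 75 h beats 228.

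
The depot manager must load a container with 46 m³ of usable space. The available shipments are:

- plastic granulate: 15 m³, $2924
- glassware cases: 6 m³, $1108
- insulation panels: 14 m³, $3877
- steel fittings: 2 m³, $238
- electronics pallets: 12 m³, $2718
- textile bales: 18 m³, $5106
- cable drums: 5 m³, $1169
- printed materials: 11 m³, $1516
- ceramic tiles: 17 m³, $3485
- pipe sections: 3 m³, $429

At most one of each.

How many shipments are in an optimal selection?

4

The maximum revenue within 46 m³ is 11939.
One optimal bundle: insulation panels + steel fittings + electronics pallets + textile bales (46 m³).
Every optimal selection uses 4 shipments.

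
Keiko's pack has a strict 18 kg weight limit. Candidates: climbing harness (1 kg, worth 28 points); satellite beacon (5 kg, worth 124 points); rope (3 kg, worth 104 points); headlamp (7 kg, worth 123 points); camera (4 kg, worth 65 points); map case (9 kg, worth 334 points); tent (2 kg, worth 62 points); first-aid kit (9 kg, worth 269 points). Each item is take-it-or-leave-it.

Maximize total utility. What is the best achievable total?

Ranking by ratio (utility/kg): map case 37.11, rope 34.67, tent 31.00, first-aid kit 29.89.
Greedy by ratio would take climbing harness + rope + map case + tent: 15 kg used, total 528.
Dropping climbing harness and rope and tent frees 6 kg; slotting in first-aid kit (9 kg) lifts the total to 603 at 18 kg.

603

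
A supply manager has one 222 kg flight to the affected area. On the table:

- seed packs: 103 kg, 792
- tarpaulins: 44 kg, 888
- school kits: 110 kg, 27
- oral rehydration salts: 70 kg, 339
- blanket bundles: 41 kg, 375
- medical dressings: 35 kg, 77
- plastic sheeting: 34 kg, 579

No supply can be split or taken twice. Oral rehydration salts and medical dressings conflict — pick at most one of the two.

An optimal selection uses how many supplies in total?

4

The maximum people served within 222 kg is 2634.
seed packs + tarpaulins + blanket bundles + plastic sheeting hits 2634 at 222 kg.
Any selection reaching 2634 contains exactly 4 supplies.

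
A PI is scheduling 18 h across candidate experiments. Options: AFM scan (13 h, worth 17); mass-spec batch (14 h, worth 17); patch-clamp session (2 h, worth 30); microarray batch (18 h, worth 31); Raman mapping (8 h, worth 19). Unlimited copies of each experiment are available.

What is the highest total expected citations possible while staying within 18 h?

Best packing: 9×patch-clamp session — 18 h, 270 total.

270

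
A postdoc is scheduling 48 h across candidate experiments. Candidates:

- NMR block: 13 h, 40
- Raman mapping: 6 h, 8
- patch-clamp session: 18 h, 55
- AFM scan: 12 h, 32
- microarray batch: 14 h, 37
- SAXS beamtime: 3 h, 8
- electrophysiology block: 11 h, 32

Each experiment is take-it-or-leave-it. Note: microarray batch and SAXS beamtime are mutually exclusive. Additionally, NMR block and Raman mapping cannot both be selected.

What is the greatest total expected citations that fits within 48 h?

135

Best packing: NMR block + patch-clamp session + AFM scan + SAXS beamtime — 46 h, 135 total.
An exhaustive check of the 128 subsets confirms 135.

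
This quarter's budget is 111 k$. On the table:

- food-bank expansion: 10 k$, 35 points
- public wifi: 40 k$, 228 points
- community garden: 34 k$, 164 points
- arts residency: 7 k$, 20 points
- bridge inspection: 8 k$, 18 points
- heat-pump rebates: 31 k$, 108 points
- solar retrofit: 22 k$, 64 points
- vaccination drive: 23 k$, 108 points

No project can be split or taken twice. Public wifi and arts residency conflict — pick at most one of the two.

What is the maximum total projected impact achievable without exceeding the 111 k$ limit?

535

The ratio ordering already packs tightly: food-bank expansion + public wifi + community garden + vaccination drive, 107 k$, 535.
Runner-up public wifi + community garden + bridge inspection + vaccination drive tops out at 518.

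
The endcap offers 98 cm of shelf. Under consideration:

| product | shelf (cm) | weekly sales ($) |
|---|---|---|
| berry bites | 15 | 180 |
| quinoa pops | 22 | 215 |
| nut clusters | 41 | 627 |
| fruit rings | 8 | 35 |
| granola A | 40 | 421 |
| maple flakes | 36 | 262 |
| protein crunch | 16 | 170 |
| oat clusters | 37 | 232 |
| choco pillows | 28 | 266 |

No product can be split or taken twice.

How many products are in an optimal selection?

Optimal total is 1228.
For example berry bites + nut clusters + granola A achieves it, using 96 cm.
Every optimal selection uses 3 products.

3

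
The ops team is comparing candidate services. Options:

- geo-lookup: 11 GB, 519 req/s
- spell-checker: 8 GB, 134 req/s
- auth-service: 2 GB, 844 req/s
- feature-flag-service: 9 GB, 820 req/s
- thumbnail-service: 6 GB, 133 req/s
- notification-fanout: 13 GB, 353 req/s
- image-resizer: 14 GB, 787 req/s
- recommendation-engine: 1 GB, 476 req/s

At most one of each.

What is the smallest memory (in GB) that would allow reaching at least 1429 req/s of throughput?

Look for the lowest-memory combination reaching 1429.
auth-service + thumbnail-service + recommendation-engine: 1453 throughput at 9 GB.
Below 9 GB the best achievable stays under 1429.

9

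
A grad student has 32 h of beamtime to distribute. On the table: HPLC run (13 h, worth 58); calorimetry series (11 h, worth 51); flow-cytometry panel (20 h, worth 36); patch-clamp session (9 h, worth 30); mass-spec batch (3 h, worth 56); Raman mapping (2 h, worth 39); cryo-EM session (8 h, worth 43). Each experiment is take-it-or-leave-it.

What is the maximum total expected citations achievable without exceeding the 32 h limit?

The ratio heuristic lands on calorimetry series + mass-spec batch + Raman mapping + cryo-EM session (189) but leaves 8 h idle.
Replace cryo-EM session with HPLC run: the trade gains 15 net, giving 204 at 29 h.
The spare 3 h is too small for any remaining experiment, and no exchange beats 204.

204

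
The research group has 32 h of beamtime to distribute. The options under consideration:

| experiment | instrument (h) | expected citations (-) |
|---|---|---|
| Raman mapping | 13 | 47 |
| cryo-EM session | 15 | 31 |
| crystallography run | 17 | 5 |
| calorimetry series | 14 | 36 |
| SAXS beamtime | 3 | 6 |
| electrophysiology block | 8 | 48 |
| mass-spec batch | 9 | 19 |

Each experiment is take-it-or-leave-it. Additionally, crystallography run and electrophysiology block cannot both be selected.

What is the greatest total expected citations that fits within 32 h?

114

By expected citations per h: electrophysiology block 6.00, Raman mapping 3.62, calorimetry series 2.57, mass-spec batch 2.11 lead.
Taking Raman mapping + electrophysiology block + mass-spec batch: 30 h used, 114 in expected citations.
No other feasible combination exceeds 114.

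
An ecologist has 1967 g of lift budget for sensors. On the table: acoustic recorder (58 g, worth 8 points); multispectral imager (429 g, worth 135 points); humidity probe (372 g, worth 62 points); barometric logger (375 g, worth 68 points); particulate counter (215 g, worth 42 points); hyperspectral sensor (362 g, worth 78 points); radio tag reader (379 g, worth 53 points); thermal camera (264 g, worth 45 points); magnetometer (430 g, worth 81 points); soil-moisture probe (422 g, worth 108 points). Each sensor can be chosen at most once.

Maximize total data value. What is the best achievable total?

The ratio heuristic lands on acoustic recorder + multispectral imager + particulate counter + hyperspectral sensor + magnetometer + soil-moisture probe (452) but leaves 51 g idle.
Replace particulate counter with thermal camera: the trade gains 3 net, giving 455 at 1965 g.
The spare 2 g is too small for any remaining sensor, and no exchange beats 455.

455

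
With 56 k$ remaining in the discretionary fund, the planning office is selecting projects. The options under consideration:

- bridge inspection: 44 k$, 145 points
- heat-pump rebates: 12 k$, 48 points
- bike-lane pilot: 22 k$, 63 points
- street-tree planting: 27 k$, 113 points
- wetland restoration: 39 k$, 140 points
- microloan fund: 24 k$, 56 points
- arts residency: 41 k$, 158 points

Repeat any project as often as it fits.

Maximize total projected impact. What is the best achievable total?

Density check — street-tree planting 4.19, heat-pump rebates 4.00, arts residency 3.85 are the best per k$.
2×street-tree planting uses 54 of the 56 k$ and totals 226.
No other feasible combination exceeds 226.

226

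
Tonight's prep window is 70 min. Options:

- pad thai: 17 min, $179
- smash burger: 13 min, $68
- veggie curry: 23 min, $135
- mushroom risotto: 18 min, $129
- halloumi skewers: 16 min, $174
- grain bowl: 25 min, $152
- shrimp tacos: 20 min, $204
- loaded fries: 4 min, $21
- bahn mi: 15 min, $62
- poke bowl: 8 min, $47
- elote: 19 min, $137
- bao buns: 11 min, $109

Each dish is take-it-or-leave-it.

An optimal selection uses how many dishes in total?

5

Best achievable profit is 687.
For example pad thai + halloumi skewers + shrimp tacos + loaded fries + bao buns achieves it, using 68 min.
All optima have 5 dishes.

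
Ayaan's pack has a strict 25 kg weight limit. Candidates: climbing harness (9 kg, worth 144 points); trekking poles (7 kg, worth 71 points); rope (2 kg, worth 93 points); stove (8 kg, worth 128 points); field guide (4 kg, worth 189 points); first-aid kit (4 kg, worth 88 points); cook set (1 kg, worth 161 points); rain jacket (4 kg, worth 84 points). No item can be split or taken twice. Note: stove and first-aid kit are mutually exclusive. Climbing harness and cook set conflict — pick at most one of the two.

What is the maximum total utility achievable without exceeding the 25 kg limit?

Ranking by ratio (utility/kg): cook set 161.00, field guide 47.25, rope 46.50, first-aid kit 22.00.
Trekking poles + rope + field guide + first-aid kit + cook set + rain jacket uses 22 of the 25 kg and totals 686.
Next best is rope + stove + field guide + cook set + rain jacket at 655 (19 kg) — short by 31.

686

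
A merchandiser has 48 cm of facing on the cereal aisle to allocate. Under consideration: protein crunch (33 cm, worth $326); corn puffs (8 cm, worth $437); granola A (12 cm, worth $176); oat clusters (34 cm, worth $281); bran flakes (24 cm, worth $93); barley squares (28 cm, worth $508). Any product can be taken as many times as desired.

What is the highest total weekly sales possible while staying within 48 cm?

6×corn puffs uses 48 of the 48 cm and totals 2622.
No other feasible combination exceeds 2622.

2622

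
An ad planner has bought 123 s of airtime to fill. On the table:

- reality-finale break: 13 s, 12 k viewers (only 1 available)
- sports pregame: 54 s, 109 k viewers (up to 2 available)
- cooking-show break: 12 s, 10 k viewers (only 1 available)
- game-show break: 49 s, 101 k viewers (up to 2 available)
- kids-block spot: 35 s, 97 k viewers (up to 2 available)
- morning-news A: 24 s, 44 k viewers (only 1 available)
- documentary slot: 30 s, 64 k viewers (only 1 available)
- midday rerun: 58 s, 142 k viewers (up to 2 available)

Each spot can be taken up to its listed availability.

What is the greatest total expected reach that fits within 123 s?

303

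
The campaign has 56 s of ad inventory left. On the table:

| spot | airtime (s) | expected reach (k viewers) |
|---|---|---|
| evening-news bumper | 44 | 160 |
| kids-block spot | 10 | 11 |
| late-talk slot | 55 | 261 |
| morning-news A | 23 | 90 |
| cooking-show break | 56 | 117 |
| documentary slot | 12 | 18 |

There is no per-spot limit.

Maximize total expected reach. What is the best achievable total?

261

Best packing: late-talk slot — 55 s, 261 total.
That's the maximum — no swap from here does better than 261.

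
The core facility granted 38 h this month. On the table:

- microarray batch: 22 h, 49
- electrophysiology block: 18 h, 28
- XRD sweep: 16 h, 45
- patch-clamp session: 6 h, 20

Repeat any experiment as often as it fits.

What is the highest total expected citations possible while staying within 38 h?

120

Density check — patch-clamp session 3.33, XRD sweep 2.81, microarray batch 2.23, electrophysiology block 1.56 are the best per h.
Taking 6×patch-clamp session: 36 h used, 120 in expected citations.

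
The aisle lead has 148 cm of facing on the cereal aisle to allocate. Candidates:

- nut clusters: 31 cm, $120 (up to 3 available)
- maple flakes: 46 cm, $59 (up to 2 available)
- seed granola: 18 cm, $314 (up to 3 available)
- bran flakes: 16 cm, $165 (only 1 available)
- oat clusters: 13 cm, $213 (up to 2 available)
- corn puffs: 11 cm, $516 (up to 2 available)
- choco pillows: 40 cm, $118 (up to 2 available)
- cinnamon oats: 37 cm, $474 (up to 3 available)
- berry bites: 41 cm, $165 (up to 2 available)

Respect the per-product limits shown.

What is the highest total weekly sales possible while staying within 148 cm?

2874

By weekly sales per cm: corn puffs 46.91, seed granola 17.44, oat clusters 16.38, cinnamon oats 12.81 lead.
The ratio ordering already packs tightly: 3×seed granola + 2×oat clusters + 2×corn puffs + cinnamon oats, 139 cm, 2874.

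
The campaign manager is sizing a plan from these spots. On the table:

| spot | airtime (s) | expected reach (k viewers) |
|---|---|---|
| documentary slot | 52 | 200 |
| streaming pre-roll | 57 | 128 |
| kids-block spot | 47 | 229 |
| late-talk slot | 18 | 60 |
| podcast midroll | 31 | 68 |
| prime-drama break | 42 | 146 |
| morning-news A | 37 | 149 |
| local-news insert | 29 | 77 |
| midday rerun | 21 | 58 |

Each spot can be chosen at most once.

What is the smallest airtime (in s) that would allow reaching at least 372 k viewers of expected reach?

84

Minimise s subject to total expected reach ≥ 372.
kids-block spot + morning-news A: 378 expected reach at 84 s.
No combination under 84 s hits 372.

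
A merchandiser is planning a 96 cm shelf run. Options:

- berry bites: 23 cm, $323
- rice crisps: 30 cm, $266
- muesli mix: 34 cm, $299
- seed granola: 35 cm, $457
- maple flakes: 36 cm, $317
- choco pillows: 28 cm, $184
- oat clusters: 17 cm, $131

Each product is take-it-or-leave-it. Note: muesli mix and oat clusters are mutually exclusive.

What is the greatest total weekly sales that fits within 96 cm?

Greedy by ratio would take berry bites + rice crisps + seed granola: 88 cm used, total 1046.
The 30 cm tied up in rice crisps is better spent on maple flakes — total rises to 1097 (94 cm).
Next best is berry bites + muesli mix + seed granola at 1079 (92 cm) — short by 18.

1097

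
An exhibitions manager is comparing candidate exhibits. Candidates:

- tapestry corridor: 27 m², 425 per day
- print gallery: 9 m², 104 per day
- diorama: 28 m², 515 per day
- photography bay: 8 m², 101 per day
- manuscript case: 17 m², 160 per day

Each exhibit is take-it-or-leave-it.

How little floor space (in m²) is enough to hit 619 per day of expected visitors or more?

37

Minimise m² subject to total expected visitors ≥ 619.
print gallery + diorama reaches 619 using 37 m².
Any bundle with less than 37 m² falls short of 619.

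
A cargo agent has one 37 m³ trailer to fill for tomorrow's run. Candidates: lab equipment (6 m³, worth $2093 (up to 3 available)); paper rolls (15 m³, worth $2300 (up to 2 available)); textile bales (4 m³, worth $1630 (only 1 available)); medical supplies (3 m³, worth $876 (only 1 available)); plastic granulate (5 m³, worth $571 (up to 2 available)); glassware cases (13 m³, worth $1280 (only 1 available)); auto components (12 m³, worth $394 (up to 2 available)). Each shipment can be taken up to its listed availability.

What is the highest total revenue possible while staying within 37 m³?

By revenue per m³: textile bales 407.50, lab equipment 348.83, medical supplies 292.00, paper rolls 153.33 lead.
Filling by ratio: 3×lab equipment + textile bales + medical supplies + 2×plastic granulate for 9927, with 2 m³ left unused.
Dropping medical supplies and 2×plastic granulate frees 13 m³; slotting in paper rolls (15 m³) lifts the total to 10209 at 37 m³.
Nothing else within 37 m³ beats 10209.

10209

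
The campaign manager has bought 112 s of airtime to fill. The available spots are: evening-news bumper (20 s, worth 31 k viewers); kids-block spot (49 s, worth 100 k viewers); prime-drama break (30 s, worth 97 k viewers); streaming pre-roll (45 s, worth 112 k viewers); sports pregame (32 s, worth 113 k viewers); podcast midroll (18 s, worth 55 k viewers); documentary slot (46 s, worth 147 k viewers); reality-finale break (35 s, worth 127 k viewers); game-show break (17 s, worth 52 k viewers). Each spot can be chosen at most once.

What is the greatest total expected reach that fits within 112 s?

371

Taking the top-ratio spots first gives prime-drama break + sports pregame + reality-finale break for 337 (97 s).
Dropping sports pregame frees 32 s; slotting in documentary slot (46 s) lifts the total to 371 at 111 s.
That's the maximum — no swap from here does better than 371.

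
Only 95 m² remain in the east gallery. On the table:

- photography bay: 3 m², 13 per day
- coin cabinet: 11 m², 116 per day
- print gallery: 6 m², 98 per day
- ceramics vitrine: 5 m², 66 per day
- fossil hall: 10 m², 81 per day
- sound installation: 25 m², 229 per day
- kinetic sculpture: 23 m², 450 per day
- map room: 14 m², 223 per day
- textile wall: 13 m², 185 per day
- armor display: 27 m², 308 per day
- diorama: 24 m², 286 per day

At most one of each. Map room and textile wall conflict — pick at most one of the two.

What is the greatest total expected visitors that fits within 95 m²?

1365

Print gallery + kinetic sculpture + map room + armor display + diorama uses 94 of the 95 m² and totals 1365.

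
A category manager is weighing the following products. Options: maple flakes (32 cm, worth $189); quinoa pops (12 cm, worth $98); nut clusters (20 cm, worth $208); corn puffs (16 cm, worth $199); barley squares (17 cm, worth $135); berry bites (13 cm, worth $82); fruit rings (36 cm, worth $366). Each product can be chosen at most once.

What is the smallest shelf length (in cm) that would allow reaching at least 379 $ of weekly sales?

Minimise cm subject to total weekly sales ≥ 379.
Taking nut clusters + corn puffs gives 407 (≥ 379) for 36 cm.
No combination under 36 cm hits 379.

36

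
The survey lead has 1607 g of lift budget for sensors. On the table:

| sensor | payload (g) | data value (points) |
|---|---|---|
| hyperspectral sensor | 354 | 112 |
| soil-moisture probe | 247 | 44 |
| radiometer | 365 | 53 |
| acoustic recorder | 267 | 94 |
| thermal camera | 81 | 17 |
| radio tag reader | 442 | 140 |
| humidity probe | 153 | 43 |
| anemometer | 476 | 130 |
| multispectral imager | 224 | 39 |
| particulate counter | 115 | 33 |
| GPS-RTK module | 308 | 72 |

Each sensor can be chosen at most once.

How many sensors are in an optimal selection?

The maximum data value within 1607 g is 478.
For example hyperspectral sensor + acoustic recorder + thermal camera + radio tag reader + humidity probe + GPS-RTK module achieves it, using 1605 g.
Any selection reaching 478 contains exactly 6 sensors.

6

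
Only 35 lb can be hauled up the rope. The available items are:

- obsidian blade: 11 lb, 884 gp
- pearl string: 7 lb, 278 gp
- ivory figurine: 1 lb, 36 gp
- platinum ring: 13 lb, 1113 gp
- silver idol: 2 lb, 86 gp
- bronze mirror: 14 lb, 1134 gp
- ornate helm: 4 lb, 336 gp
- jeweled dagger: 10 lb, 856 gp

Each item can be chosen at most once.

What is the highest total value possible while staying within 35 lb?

2889

The ratio heuristic lands on ivory figurine + platinum ring + silver idol + ornate helm + jeweled dagger (2427) but leaves 5 lb idle.
Replace silver idol and ornate helm with obsidian blade: the trade gains 462 net, giving 2889 at 35 lb.
The closest alternative, obsidian blade + bronze mirror + jeweled dagger, reaches only 2874.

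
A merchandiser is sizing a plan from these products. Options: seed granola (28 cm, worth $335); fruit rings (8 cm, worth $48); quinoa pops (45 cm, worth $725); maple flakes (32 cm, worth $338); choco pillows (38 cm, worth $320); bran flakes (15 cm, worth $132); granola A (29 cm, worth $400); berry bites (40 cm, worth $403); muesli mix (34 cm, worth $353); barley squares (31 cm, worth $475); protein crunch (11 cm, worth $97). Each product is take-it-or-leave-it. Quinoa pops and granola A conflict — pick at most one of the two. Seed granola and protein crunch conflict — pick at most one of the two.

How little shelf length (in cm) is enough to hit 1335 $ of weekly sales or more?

Minimise cm subject to total weekly sales ≥ 1335.
Taking fruit rings + quinoa pops + barley squares + protein crunch gives 1345 (≥ 1335) for 95 cm.
Below 95 cm the best achievable stays under 1335.

95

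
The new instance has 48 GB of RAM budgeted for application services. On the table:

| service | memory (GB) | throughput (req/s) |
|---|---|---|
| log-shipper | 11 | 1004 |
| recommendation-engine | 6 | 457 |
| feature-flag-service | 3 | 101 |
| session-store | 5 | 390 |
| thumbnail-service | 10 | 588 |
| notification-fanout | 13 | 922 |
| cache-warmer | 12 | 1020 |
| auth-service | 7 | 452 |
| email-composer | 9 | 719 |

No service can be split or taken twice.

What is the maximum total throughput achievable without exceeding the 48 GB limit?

3793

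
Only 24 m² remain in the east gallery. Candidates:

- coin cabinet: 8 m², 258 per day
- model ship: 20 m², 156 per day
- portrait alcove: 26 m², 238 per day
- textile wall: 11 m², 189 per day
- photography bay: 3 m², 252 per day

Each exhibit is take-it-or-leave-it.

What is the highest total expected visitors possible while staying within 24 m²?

699

Best packing: coin cabinet + textile wall + photography bay — 22 m², 699 total.
Nothing else within 24 m² beats 699.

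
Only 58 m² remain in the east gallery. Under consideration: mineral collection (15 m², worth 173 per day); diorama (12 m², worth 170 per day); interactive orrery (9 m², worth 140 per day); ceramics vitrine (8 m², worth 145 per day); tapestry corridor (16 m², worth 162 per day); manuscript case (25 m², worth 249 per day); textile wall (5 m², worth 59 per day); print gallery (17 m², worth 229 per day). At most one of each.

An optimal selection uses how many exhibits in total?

5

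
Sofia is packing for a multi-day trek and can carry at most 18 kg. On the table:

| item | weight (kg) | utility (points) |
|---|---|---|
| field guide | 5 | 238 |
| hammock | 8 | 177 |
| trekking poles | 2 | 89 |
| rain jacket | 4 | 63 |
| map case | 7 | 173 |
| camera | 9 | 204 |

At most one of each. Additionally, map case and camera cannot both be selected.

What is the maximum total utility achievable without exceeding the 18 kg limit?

By utility per kg: field guide 47.60, trekking poles 44.50, map case 24.71, camera 22.67 lead.
Taking field guide + trekking poles + rain jacket + map case: 18 kg used, 563 in utility.

563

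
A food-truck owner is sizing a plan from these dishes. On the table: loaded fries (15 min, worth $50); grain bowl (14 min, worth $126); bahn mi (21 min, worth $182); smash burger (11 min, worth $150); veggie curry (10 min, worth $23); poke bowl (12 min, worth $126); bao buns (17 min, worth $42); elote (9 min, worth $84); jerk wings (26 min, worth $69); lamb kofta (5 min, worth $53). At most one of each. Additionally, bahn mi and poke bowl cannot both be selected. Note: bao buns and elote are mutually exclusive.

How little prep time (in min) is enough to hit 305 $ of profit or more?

28

Need the lightest bundle worth ≥ 305.
smash burger + poke bowl + lamb kofta: 329 profit at 28 min.
No combination under 28 min hits 305.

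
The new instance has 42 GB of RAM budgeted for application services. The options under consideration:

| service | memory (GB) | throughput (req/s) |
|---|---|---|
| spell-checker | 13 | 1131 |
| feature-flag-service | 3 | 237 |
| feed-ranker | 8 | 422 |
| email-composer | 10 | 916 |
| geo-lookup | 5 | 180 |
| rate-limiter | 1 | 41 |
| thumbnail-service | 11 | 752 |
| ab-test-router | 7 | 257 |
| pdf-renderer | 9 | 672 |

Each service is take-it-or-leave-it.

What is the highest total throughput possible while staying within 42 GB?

By throughput per GB: email-composer 91.60, spell-checker 87.00, feature-flag-service 79.00, pdf-renderer 74.67 lead.
A density-first pass picks spell-checker + feature-flag-service + email-composer + geo-lookup + rate-limiter + pdf-renderer — 3177 at 41 GB.
But spell-checker + feed-ranker + email-composer + thumbnail-service fits in 42 GB and reaches 3221.
Runner-up spell-checker + feature-flag-service + email-composer + geo-lookup + thumbnail-service tops out at 3216.

3221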